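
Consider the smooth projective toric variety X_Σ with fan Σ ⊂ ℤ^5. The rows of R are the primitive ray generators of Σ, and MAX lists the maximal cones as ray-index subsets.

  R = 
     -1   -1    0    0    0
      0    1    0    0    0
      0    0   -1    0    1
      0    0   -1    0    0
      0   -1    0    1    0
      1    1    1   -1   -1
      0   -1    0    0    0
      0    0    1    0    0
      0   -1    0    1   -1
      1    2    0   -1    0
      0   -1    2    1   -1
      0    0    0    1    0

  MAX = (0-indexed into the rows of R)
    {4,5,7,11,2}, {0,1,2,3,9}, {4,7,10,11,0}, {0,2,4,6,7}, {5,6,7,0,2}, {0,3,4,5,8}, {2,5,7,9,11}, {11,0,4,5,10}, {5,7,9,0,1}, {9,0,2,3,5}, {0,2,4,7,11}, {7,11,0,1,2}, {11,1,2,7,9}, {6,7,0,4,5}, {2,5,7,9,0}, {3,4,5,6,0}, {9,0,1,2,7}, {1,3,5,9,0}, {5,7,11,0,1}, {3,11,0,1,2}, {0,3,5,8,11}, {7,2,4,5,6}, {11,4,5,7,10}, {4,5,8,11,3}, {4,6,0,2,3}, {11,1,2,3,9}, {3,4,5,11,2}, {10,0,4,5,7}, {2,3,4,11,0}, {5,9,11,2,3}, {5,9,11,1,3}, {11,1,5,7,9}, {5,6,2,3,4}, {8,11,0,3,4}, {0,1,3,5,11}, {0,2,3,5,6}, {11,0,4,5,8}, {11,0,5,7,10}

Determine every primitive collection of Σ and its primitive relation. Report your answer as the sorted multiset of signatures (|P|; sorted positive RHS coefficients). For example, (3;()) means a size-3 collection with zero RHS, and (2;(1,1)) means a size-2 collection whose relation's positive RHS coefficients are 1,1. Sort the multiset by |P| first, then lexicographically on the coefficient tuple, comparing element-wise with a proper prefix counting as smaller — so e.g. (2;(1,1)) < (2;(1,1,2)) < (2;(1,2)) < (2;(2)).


The 23 primitive collections of Σ (r=12, n=5):

  P = {1,6}:  v_{1} + v_{6} = 0  ⇒ sig = (2;())
  P = {3,7}:  v_{3} + v_{7} = 0  ⇒ sig = (2;())
  P = {1,4}:  v_{1} + v_{4} = v_{11}  ⇒ sig = (2;(1))
  P = {6,11}:  v_{6} + v_{11} = v_{4}  ⇒ sig = (2;(1))
  P = {2,8}:  v_{2} + v_{8} = v_{3} + v_{4}  ⇒ sig = (2;(1,1))
  P = {2,10}:  v_{2} + v_{10} = v_{4} + v_{7}  ⇒ sig = (2;(1,1))
  P = {6,9}:  v_{6} + v_{9} = v_{2} + v_{5}  ⇒ sig = (2;(1,1))
  P = {4,9}:  v_{4} + v_{9} = v_{2} + v_{5} + v_{11}  ⇒ sig = (2;(1,1,1))
  P = {8,9}:  v_{8} + v_{9} = v_{3} + v_{5} + v_{11}  ⇒ sig = (2;(1,1,1))
  P = {9,10}:  v_{9} + v_{10} = v_{5} + v_{7} + v_{11}  ⇒ sig = (2;(1,1,1))
  P = {3,10}:  v_{3} + v_{10} = v_{0} + v_{4} + v_{5} + v_{11}  ⇒ sig = (2;(1,1,1,1))
  P = {7,8}:  v_{7} + v_{8} = v_{0} + v_{4} + v_{5} + v_{11}  ⇒ sig = (2;(1,1,1,1))
  P = {1,8}:  v_{1} + v_{8} = v_{0} + v_{3} + v_{5} + 2·v_{11}  ⇒ sig = (2;(1,1,1,2))
  P = {1,10}:  v_{1} + v_{10} = v_{0} + v_{5} + v_{7} + 2·v_{11}  ⇒ sig = (2;(1,1,1,2))
  P = {6,8}:  v_{6} + v_{8} = v_{0} + v_{3} + 2·v_{4} + v_{5}  ⇒ sig = (2;(1,1,1,2))
  P = {6,10}:  v_{6} + v_{10} = v_{0} + 2·v_{4} + v_{5} + v_{7}  ⇒ sig = (2;(1,1,1,2))
  P = {8,10}:  v_{8} + v_{10} = 2·v_{0} + 2·v_{4} + 2·v_{5} + 2·v_{11}  ⇒ sig = (2;(2,2,2,2))
  P = {0,9,11}:  v_{0} + v_{9} + v_{11} = v_{1}  ⇒ sig = (3;(1))
  P = {1,2,5}:  v_{1} + v_{2} + v_{5} = v_{9}  ⇒ sig = (3;(1))
  P = {0,2,5,11}:  v_{0} + v_{2} + v_{5} + v_{11} = 0  ⇒ sig = (4;())
  P = {0,2,4,5}:  v_{0} + v_{2} + v_{4} + v_{5} = v_{6}  ⇒ sig = (4;(1))
  P = {0,3,4,5,11}:  v_{0} + v_{3} + v_{4} + v_{5} + v_{11} = v_{8}  ⇒ sig = (5;(1))
  P = {0,4,5,7,11}:  v_{0} + v_{4} + v_{5} + v_{7} + v_{11} = v_{10}  ⇒ sig = (5;(1))

Sorted signature multiset PRS(X):
[(2;()), (2;()), (2;(1)), (2;(1)), (2;(1,1)), (2;(1,1)), (2;(1,1)), (2;(1,1,1)), (2;(1,1,1)), (2;(1,1,1)), (2;(1,1,1,1)), (2;(1,1,1,1)), (2;(1,1,1,2)), (2;(1,1,1,2)), (2;(1,1,1,2)), (2;(1,1,1,2)), (2;(2,2,2,2)), (3;(1)), (3;(1)), (4;()), (4;(1)), (5;(1)), (5;(1))]


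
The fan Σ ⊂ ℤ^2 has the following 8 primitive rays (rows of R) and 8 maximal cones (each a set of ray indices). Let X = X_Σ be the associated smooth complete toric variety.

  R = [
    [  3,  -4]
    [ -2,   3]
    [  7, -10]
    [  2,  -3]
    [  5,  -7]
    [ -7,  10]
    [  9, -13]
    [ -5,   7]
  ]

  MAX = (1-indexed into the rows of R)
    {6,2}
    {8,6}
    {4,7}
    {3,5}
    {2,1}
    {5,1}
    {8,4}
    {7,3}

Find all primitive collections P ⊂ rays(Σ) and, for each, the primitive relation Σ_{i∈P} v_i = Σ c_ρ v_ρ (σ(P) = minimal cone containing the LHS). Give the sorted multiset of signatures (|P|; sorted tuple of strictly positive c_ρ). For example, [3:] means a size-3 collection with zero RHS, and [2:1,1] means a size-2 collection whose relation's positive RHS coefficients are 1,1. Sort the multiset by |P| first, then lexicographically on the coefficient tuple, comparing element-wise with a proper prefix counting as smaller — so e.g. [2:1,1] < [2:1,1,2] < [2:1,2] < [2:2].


The 20 primitive collections of Σ (r=8, n=2):

  • {2,4}:  v_{2} + v_{4} = 0  ⇒ sig = [2:]
  • {3,6}:  v_{3} + v_{6} = 0  ⇒ sig = [2:]
  • {5,8}:  v_{5} + v_{8} = 0  ⇒ sig = [2:]
  • {1,4}:  v_{1} + v_{4} = v_{5}  ⇒ sig = [2:1]
  • {1,8}:  v_{1} + v_{8} = v_{2}  ⇒ sig = [2:1]
  • {2,3}:  v_{2} + v_{3} = v_{5}  ⇒ sig = [2:1]
  • {2,5}:  v_{2} + v_{5} = v_{1}  ⇒ sig = [2:1]
  • {2,7}:  v_{2} + v_{7} = v_{3}  ⇒ sig = [2:1]
  • {2,8}:  v_{2} + v_{8} = v_{6}  ⇒ sig = [2:1]
  • {3,4}:  v_{3} + v_{4} = v_{7}  ⇒ sig = [2:1]
  • {3,8}:  v_{3} + v_{8} = v_{4}  ⇒ sig = [2:1]
  • {4,5}:  v_{4} + v_{5} = v_{3}  ⇒ sig = [2:1]
  • {4,6}:  v_{4} + v_{6} = v_{8}  ⇒ sig = [2:1]
  • {5,6}:  v_{5} + v_{6} = v_{2}  ⇒ sig = [2:1]
  • {6,7}:  v_{6} + v_{7} = v_{4}  ⇒ sig = [2:1]
  • {1,7}:  v_{1} + v_{7} = v_{3} + v_{5}  ⇒ sig = [2:1,1]
  • {1,3}:  v_{1} + v_{3} = 2·v_{5}  ⇒ sig = [2:2]
  • {1,6}:  v_{1} + v_{6} = 2·v_{2}  ⇒ sig = [2:2]
  • {5,7}:  v_{5} + v_{7} = 2·v_{3}  ⇒ sig = [2:2]
  • {7,8}:  v_{7} + v_{8} = 2·v_{4}  ⇒ sig = [2:2]

Signatures (|P|; sorted positive RHS coefficients), sorted:
    |P|=2: 20 collections, coeffs (), (), (), (1), (1), (1), (1), (1), (1), (1), (1), (1), (1), (1), (1), (1,1), (2), (2), (2), (2)


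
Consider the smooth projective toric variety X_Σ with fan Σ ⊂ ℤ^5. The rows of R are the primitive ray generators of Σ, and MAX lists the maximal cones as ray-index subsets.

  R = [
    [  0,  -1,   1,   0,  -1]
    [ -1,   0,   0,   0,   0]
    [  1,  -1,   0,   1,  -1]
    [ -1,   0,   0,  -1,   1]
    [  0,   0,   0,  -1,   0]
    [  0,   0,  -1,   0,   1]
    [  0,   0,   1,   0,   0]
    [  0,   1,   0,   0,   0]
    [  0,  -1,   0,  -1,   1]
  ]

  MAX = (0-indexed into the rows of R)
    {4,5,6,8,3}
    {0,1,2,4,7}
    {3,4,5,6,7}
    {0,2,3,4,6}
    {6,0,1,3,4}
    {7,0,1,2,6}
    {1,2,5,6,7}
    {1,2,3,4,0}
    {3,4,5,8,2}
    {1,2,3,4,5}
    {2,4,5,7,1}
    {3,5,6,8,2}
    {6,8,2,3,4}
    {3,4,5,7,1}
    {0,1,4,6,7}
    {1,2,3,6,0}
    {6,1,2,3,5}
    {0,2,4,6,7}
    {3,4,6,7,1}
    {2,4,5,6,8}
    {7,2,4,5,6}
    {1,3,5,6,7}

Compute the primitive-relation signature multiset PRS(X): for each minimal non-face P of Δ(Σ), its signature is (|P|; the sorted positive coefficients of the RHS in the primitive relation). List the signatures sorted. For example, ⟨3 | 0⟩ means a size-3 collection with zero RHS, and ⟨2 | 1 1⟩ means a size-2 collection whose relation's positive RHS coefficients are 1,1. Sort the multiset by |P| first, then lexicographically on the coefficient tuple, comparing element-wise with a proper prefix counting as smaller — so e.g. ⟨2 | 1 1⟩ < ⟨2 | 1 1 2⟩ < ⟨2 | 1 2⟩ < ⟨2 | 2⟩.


9 minimal non-faces of Δ(Σ) (on 9 rays):

  P={0,5}:  v_{0} + v_{5} = v_{2} + v_{3} ; sig = ⟨2 | 1 1⟩
  P={7,8}:  v_{7} + v_{8} = v_{4} + v_{5} + v_{6} ; sig = ⟨2 | 1 1 1⟩
  P={0,8}:  v_{0} + v_{8} = 2·v_{2} + 2·v_{3} + v_{4} + v_{6} ; sig = ⟨2 | 1 1 2 2⟩
  P={1,8}:  v_{1} + v_{8} = v_{2} + 2·v_{3} ; sig = ⟨2 | 1 2⟩
  P={2,3,7}:  v_{2} + v_{3} + v_{7} = 0 ; sig = ⟨3 | 0⟩
  P={0,3,7}:  v_{0} + v_{3} + v_{7} = v_{1} + v_{4} + v_{6} ; sig = ⟨3 | 1 1 1⟩
  P={1,2,4,6}:  v_{1} + v_{2} + v_{4} + v_{6} = v_{0} ; sig = ⟨4 | 1⟩
  P={1,4,5,6}:  v_{1} + v_{4} + v_{5} + v_{6} = v_{3} ; sig = ⟨4 | 1⟩
  P={2,3,4,5,6}:  v_{2} + v_{3} + v_{4} + v_{5} + v_{6} = v_{8} ; sig = ⟨5 | 1⟩

Signatures (|P|; sorted positive RHS coefficients), sorted:
{ ⟨2 | 1 1⟩,  ⟨2 | 1 1 1⟩,  ⟨2 | 1 1 2 2⟩,  ⟨2 | 1 2⟩,  ⟨3 | 0⟩,  ⟨3 | 1 1 1⟩,  ⟨4 | 1⟩ ×2,  ⟨5 | 1⟩ }


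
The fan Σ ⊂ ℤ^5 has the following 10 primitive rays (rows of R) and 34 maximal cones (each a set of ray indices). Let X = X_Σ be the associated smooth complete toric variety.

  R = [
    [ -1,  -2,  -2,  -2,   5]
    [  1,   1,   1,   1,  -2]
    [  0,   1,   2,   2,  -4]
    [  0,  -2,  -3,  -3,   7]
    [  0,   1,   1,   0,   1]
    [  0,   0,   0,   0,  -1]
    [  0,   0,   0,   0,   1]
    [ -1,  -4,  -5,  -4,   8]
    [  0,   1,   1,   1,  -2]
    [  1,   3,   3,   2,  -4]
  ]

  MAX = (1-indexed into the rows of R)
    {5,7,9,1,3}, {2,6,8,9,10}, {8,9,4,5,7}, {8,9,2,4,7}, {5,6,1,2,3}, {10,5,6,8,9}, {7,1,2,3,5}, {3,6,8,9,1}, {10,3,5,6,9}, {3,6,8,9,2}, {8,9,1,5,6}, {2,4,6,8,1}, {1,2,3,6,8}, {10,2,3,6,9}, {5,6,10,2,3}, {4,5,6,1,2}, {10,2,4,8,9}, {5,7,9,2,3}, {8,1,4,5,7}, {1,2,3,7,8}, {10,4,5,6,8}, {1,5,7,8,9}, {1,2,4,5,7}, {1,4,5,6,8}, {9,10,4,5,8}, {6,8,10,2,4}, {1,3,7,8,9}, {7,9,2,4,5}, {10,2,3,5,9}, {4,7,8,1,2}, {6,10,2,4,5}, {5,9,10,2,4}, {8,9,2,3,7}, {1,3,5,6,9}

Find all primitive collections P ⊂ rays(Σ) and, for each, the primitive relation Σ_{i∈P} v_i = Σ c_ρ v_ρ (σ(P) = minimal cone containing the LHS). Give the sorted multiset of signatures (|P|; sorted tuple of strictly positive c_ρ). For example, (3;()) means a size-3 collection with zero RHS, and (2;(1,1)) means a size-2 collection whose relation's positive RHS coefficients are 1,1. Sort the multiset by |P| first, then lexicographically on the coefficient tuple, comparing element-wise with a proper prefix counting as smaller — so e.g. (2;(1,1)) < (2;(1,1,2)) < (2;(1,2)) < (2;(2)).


Δ(Σ) — 10 vertices, 11 min non-faces:

  • {6,7}:  v_{6} + v_{7} = 0 ; sig = (2;())
  • {1,10}:  v_{1} + v_{10} = v_{5} ; sig = (2;(1))
  • {3,4}:  v_{3} + v_{4} = v_{1} + v_{2} ; sig = (2;(1,1))
  • {7,10}:  v_{7} + v_{10} = v_{2} + v_{5} + v_{9} ; sig = (2;(1,1,1))
  • {3,8,10}:  v_{3} + v_{8} + v_{10} = 0 ; sig = (3;())
  • {1,2,9}:  v_{1} + v_{2} + v_{9} = v_{7} ; sig = (3;(1))
  • {2,5,8}:  v_{2} + v_{5} + v_{8} = v_{4} ; sig = (3;(1))
  • {3,5,8}:  v_{3} + v_{5} + v_{8} = v_{1} ; sig = (3;(1))
  • {4,6,9}:  v_{4} + v_{6} + v_{9} = v_{8} + v_{10} ; sig = (3;(1,1))
  • {1,4,9}:  v_{1} + v_{4} + v_{9} = v_{5} + v_{7} + v_{8} ; sig = (3;(1,1,1))
  • {2,5,6,9}:  v_{2} + v_{5} + v_{6} + v_{9} = v_{10} ; sig = (4;(1))

so the primitive-relation signature multiset is
    |P|=2: 4 collections, coeffs (), (1), (1,1), (1,1,1)
    |P|=3: 6 collections, coeffs (), (1), (1), (1), (1,1), (1,1,1)
    |P|=4: 1 collection, coeffs (1)


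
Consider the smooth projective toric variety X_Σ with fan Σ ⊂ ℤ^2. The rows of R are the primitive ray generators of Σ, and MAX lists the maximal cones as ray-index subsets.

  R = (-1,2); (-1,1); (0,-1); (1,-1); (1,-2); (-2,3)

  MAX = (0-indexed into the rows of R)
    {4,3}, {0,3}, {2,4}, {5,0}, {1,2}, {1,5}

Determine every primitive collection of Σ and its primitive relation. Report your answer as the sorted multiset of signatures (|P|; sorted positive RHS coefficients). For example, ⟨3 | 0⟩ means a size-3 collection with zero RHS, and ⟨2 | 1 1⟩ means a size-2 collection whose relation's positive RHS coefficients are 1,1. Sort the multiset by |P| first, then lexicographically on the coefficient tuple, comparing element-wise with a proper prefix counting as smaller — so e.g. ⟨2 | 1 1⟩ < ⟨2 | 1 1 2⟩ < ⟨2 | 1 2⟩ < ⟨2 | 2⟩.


The 9 primitive collections of Σ (r=6, n=2):

  P={0,4}:  v_{0} + v_{4} = 0 — sig = ⟨2 | 0⟩
  P={1,3}:  v_{1} + v_{3} = 0 — sig = ⟨2 | 0⟩
  P={0,1}:  v_{0} + v_{1} = v_{5} — sig = ⟨2 | 1⟩
  P={0,2}:  v_{0} + v_{2} = v_{1} — sig = ⟨2 | 1⟩
  P={1,4}:  v_{1} + v_{4} = v_{2} — sig = ⟨2 | 1⟩
  P={2,3}:  v_{2} + v_{3} = v_{4} — sig = ⟨2 | 1⟩
  P={3,5}:  v_{3} + v_{5} = v_{0} — sig = ⟨2 | 1⟩
  P={4,5}:  v_{4} + v_{5} = v_{1} — sig = ⟨2 | 1⟩
  P={2,5}:  v_{2} + v_{5} = 2·v_{1} — sig = ⟨2 | 2⟩

Sorted signature multiset PRS(X):
[⟨2 | 0⟩, ⟨2 | 0⟩, ⟨2 | 1⟩, ⟨2 | 1⟩, ⟨2 | 1⟩, ⟨2 | 1⟩, ⟨2 | 1⟩, ⟨2 | 1⟩, ⟨2 | 2⟩]


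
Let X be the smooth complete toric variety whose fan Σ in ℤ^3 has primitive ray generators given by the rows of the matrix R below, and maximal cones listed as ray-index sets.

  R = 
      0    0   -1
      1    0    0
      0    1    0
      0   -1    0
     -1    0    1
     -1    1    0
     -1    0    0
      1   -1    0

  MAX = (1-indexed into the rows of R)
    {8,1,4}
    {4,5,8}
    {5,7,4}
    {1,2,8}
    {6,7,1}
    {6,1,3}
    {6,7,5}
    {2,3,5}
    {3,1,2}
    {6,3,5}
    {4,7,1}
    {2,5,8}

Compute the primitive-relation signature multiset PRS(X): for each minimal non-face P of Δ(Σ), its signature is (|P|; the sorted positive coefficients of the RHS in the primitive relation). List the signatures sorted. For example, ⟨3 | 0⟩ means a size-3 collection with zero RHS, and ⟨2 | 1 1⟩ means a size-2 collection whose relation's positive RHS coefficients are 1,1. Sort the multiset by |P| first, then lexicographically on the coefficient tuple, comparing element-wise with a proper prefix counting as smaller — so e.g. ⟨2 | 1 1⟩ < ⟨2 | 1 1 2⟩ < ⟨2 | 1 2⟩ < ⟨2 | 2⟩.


The 10 primitive collections of Σ (r=8, n=3):

  P={2,7}:  v_{2} + v_{7} = 0  ⇒ sig = ⟨2 | 0⟩
  P={3,4}:  v_{3} + v_{4} = 0  ⇒ sig = ⟨2 | 0⟩
  P={6,8}:  v_{6} + v_{8} = 0  ⇒ sig = ⟨2 | 0⟩
  P={1,5}:  v_{1} + v_{5} = v_{7}  ⇒ sig = ⟨2 | 1⟩
  P={2,4}:  v_{2} + v_{4} = v_{8}  ⇒ sig = ⟨2 | 1⟩
  P={2,6}:  v_{2} + v_{6} = v_{3}  ⇒ sig = ⟨2 | 1⟩
  P={3,7}:  v_{3} + v_{7} = v_{6}  ⇒ sig = ⟨2 | 1⟩
  P={3,8}:  v_{3} + v_{8} = v_{2}  ⇒ sig = ⟨2 | 1⟩
  P={4,6}:  v_{4} + v_{6} = v_{7}  ⇒ sig = ⟨2 | 1⟩
  P={7,8}:  v_{7} + v_{8} = v_{4}  ⇒ sig = ⟨2 | 1⟩

Signatures (|P|; sorted positive RHS coefficients), sorted:
    |P|=2: 10 collections, coeffs (), (), (), (1), (1), (1), (1), (1), (1), (1)


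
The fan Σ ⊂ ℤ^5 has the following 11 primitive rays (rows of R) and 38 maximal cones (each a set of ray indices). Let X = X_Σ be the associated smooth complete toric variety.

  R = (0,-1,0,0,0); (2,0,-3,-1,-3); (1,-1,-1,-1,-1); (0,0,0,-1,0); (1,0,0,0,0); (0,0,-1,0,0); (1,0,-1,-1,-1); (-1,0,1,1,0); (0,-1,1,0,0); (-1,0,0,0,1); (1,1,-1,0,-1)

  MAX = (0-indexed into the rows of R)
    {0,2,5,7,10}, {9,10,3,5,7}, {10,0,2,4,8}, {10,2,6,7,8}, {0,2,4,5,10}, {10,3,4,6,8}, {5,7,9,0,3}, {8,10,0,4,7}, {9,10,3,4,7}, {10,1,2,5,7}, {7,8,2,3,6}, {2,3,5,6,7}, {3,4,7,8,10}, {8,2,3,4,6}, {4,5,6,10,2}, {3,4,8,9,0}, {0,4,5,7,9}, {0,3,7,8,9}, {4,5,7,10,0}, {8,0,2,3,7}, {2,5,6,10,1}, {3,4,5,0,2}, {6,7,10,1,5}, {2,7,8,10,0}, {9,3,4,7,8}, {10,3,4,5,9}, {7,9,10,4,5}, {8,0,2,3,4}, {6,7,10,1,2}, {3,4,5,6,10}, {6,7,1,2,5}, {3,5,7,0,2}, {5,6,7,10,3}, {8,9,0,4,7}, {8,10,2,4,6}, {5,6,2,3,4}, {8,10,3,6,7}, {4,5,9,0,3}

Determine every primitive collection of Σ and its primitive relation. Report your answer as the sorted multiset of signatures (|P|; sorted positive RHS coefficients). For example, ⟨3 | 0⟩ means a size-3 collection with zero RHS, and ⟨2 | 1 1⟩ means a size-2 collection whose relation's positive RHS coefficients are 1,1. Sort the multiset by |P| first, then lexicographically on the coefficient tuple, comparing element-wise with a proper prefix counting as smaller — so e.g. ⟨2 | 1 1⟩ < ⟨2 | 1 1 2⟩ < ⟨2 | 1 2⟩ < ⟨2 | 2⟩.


Δ(Σ) — 11 vertices, 18 min non-faces:

  {0,6}:  v_{0} + v_{6} = v_{2}  ⇒ sig = ⟨2 | 1⟩
  {5,8}:  v_{5} + v_{8} = v_{0}  ⇒ sig = ⟨2 | 1⟩
  {6,9}:  v_{6} + v_{9} = v_{3} + v_{5}  ⇒ sig = ⟨2 | 1 1⟩
  {2,9}:  v_{2} + v_{9} = v_{0} + v_{3} + v_{5}  ⇒ sig = ⟨2 | 1 1 1⟩
  {0,1}:  v_{0} + v_{1} = 2·v_{2} + v_{5} + v_{7} + v_{10}  ⇒ sig = ⟨2 | 1 1 1 2⟩
  {1,4}:  v_{1} + v_{4} = v_{0} + v_{2} + 2·v_{10}  ⇒ sig = ⟨2 | 1 1 2⟩
  {1,8}:  v_{1} + v_{8} = 2·v_{2} + v_{7} + v_{10}  ⇒ sig = ⟨2 | 1 1 2⟩
  {1,3}:  v_{1} + v_{3} = v_{5} + 3·v_{6} + v_{7}  ⇒ sig = ⟨2 | 1 1 3⟩
  {1,9}:  v_{1} + v_{9} = 2·v_{5} + 2·v_{6} + v_{7}  ⇒ sig = ⟨2 | 1 2 2⟩
  {8,9,10}:  v_{8} + v_{9} + v_{10} = 0  ⇒ sig = ⟨3 | 0⟩
  {0,3,10}:  v_{0} + v_{3} + v_{10} = v_{6}  ⇒ sig = ⟨3 | 1⟩
  {0,9,10}:  v_{0} + v_{9} + v_{10} = v_{5}  ⇒ sig = ⟨3 | 1⟩
  {4,6,7}:  v_{4} + v_{6} + v_{7} = v_{8} + v_{10}  ⇒ sig = ⟨3 | 1 1⟩
  {2,4,7}:  v_{2} + v_{4} + v_{7} = v_{0} + v_{8} + v_{10}  ⇒ sig = ⟨3 | 1 1 1⟩
  {2,3,10}:  v_{2} + v_{3} + v_{10} = 2·v_{6}  ⇒ sig = ⟨3 | 2⟩
  {3,4,5,7}:  v_{3} + v_{4} + v_{5} + v_{7} = 0  ⇒ sig = ⟨4 | 0⟩
  {0,3,4,7}:  v_{0} + v_{3} + v_{4} + v_{7} = v_{8}  ⇒ sig = ⟨4 | 1⟩
  {2,5,6,7,10}:  v_{2} + v_{5} + v_{6} + v_{7} + v_{10} = v_{1}  ⇒ sig = ⟨5 | 1⟩

Hence PRS(X_Σ) =
    ⟨2 | 1⟩
    ⟨2 | 1⟩
    ⟨2 | 1 1⟩
    ⟨2 | 1 1 1⟩
    ⟨2 | 1 1 1 2⟩
    ⟨2 | 1 1 2⟩
    ⟨2 | 1 1 2⟩
    ⟨2 | 1 1 3⟩
    ⟨2 | 1 2 2⟩
    ⟨3 | 0⟩
    ⟨3 | 1⟩
    ⟨3 | 1⟩
    ⟨3 | 1 1⟩
    ⟨3 | 1 1 1⟩
    ⟨3 | 2⟩
    ⟨4 | 0⟩
    ⟨4 | 1⟩
    ⟨5 | 1⟩


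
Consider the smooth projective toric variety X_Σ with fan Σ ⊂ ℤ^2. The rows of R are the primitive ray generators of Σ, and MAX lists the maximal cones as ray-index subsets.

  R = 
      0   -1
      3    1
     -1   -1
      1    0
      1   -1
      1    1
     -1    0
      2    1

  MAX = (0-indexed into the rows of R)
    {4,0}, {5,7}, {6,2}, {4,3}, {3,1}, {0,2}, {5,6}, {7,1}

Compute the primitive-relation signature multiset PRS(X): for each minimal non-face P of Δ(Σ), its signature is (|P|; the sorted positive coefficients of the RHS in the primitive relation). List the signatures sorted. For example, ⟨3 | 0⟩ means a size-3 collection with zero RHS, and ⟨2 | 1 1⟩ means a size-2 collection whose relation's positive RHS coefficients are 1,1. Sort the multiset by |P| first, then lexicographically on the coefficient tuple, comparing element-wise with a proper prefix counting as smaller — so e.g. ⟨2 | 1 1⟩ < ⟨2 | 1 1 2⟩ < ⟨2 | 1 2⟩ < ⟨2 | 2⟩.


|primitive collections| = 20. Relations:

  P={2,5}:  v_{2} + v_{5} = 0  →  sig = ⟨2 | 0⟩
  P={3,6}:  v_{3} + v_{6} = 0  →  sig = ⟨2 | 0⟩
  P={0,3}:  v_{0} + v_{3} = v_{4}  →  sig = ⟨2 | 1⟩
  P={0,5}:  v_{0} + v_{5} = v_{3}  →  sig = ⟨2 | 1⟩
  P={0,6}:  v_{0} + v_{6} = v_{2}  →  sig = ⟨2 | 1⟩
  P={1,6}:  v_{1} + v_{6} = v_{7}  →  sig = ⟨2 | 1⟩
  P={2,3}:  v_{2} + v_{3} = v_{0}  →  sig = ⟨2 | 1⟩
  P={2,7}:  v_{2} + v_{7} = v_{3}  →  sig = ⟨2 | 1⟩
  P={3,5}:  v_{3} + v_{5} = v_{7}  →  sig = ⟨2 | 1⟩
  P={3,7}:  v_{3} + v_{7} = v_{1}  →  sig = ⟨2 | 1⟩
  P={4,6}:  v_{4} + v_{6} = v_{0}  →  sig = ⟨2 | 1⟩
  P={6,7}:  v_{6} + v_{7} = v_{5}  →  sig = ⟨2 | 1⟩
  P={0,7}:  v_{0} + v_{7} = 2·v_{3}  →  sig = ⟨2 | 2⟩
  P={1,2}:  v_{1} + v_{2} = 2·v_{3}  →  sig = ⟨2 | 2⟩
  P={1,5}:  v_{1} + v_{5} = 2·v_{7}  →  sig = ⟨2 | 2⟩
  P={2,4}:  v_{2} + v_{4} = 2·v_{0}  →  sig = ⟨2 | 2⟩
  P={4,5}:  v_{4} + v_{5} = 2·v_{3}  →  sig = ⟨2 | 2⟩
  P={0,1}:  v_{0} + v_{1} = 3·v_{3}  →  sig = ⟨2 | 3⟩
  P={4,7}:  v_{4} + v_{7} = 3·v_{3}  →  sig = ⟨2 | 3⟩
  P={1,4}:  v_{1} + v_{4} = 4·v_{3}  →  sig = ⟨2 | 4⟩

so the primitive-relation signature multiset is
    ⟨2 | 0⟩
    ⟨2 | 0⟩
    ⟨2 | 1⟩
    ⟨2 | 1⟩
    ⟨2 | 1⟩
    ⟨2 | 1⟩
    ⟨2 | 1⟩
    ⟨2 | 1⟩
    ⟨2 | 1⟩
    ⟨2 | 1⟩
    ⟨2 | 1⟩
    ⟨2 | 1⟩
    ⟨2 | 2⟩
    ⟨2 | 2⟩
    ⟨2 | 2⟩
    ⟨2 | 2⟩
    ⟨2 | 2⟩
    ⟨2 | 3⟩
    ⟨2 | 3⟩
    ⟨2 | 4⟩


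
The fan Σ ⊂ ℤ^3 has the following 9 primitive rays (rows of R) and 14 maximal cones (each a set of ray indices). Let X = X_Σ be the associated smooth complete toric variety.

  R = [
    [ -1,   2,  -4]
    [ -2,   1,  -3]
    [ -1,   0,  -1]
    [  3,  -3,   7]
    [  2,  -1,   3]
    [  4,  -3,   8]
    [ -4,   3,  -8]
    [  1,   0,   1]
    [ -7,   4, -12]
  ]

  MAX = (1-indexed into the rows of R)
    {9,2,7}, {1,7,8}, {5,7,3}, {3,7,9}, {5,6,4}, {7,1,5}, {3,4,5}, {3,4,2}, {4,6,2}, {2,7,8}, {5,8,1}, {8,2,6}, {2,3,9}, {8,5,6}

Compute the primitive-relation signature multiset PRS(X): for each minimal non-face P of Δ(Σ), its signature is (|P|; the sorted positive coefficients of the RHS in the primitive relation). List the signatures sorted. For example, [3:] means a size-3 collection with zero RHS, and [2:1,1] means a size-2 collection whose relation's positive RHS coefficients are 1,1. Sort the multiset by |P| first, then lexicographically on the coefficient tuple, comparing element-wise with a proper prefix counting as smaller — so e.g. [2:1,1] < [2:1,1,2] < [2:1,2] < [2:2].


|primitive collections| = 17. Relations:

  P = {2,5}:  v_{2} + v_{5} = 0  →  sig = [2:]
  P = {3,8}:  v_{3} + v_{8} = 0  →  sig = [2:]
  P = {6,7}:  v_{6} + v_{7} = 0  →  sig = [2:]
  P = {1,4}:  v_{1} + v_{4} = v_{5}  →  sig = [2:1]
  P = {3,6}:  v_{3} + v_{6} = v_{4}  →  sig = [2:1]
  P = {4,7}:  v_{4} + v_{7} = v_{3}  →  sig = [2:1]
  P = {4,8}:  v_{4} + v_{8} = v_{6}  →  sig = [2:1]
  P = {1,2}:  v_{1} + v_{2} = v_{7} + v_{8}  →  sig = [2:1,1]
  P = {1,3}:  v_{1} + v_{3} = v_{5} + v_{7}  →  sig = [2:1,1]
  P = {1,6}:  v_{1} + v_{6} = v_{5} + v_{8}  →  sig = [2:1,1]
  P = {5,9}:  v_{5} + v_{9} = v_{3} + v_{7}  →  sig = [2:1,1]
  P = {6,9}:  v_{6} + v_{9} = v_{2} + v_{3}  →  sig = [2:1,1]
  P = {8,9}:  v_{8} + v_{9} = v_{2} + v_{7}  →  sig = [2:1,1]
  P = {4,9}:  v_{4} + v_{9} = v_{2} + 2·v_{3}  →  sig = [2:1,2]
  P = {1,9}:  v_{1} + v_{9} = 2·v_{7}  →  sig = [2:2]
  P = {2,3,7}:  v_{2} + v_{3} + v_{7} = v_{9}  →  sig = [3:1]
  P = {5,7,8}:  v_{5} + v_{7} + v_{8} = v_{1}  →  sig = [3:1]

so the primitive-relation signature multiset is
[[2:], [2:], [2:], [2:1], [2:1], [2:1], [2:1], [2:1,1], [2:1,1], [2:1,1], [2:1,1], [2:1,1], [2:1,1], [2:1,2], [2:2], [3:1], [3:1]]


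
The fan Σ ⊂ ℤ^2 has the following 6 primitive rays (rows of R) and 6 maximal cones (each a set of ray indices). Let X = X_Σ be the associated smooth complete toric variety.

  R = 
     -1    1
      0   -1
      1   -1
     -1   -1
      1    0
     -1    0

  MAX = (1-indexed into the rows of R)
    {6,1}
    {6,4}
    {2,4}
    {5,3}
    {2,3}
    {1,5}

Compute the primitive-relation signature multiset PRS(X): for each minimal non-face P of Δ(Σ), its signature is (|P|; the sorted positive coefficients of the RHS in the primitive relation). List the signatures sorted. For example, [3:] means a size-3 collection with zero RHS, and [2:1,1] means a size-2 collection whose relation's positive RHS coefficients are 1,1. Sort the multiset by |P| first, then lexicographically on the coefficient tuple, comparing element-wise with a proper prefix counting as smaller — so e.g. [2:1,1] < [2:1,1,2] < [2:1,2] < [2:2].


Primitive collections (9):

  • {1,3}:  v_{1} + v_{3} = 0  ⇒ sig = [2:]
  • {5,6}:  v_{5} + v_{6} = 0  ⇒ sig = [2:]
  • {1,2}:  v_{1} + v_{2} = v_{6}  ⇒ sig = [2:1]
  • {2,5}:  v_{2} + v_{5} = v_{3}  ⇒ sig = [2:1]
  • {2,6}:  v_{2} + v_{6} = v_{4}  ⇒ sig = [2:1]
  • {3,6}:  v_{3} + v_{6} = v_{2}  ⇒ sig = [2:1]
  • {4,5}:  v_{4} + v_{5} = v_{2}  ⇒ sig = [2:1]
  • {1,4}:  v_{1} + v_{4} = 2·v_{6}  ⇒ sig = [2:2]
  • {3,4}:  v_{3} + v_{4} = 2·v_{2}  ⇒ sig = [2:2]

so the primitive-relation signature multiset is
    [2:]
    [2:]
    [2:1]
    [2:1]
    [2:1]
    [2:1]
    [2:1]
    [2:2]
    [2:2]


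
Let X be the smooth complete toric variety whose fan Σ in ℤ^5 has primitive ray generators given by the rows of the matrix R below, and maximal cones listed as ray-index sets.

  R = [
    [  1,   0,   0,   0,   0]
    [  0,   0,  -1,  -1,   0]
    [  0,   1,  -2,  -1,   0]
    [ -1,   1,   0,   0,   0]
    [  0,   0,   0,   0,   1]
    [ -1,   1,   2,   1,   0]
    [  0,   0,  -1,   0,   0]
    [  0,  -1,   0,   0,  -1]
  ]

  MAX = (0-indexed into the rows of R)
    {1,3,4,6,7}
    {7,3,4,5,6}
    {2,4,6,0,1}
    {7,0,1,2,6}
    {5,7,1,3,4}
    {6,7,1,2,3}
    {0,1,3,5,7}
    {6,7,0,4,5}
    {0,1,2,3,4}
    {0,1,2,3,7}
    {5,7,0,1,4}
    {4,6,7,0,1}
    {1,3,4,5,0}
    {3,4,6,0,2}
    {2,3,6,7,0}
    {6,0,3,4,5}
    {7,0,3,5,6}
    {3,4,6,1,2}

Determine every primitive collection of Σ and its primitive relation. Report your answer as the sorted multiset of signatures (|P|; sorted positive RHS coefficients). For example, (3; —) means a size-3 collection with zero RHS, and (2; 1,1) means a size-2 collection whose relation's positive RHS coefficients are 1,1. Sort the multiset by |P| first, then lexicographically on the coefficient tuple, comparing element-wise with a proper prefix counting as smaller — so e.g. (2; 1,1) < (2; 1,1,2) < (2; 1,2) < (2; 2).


5 minimal non-faces of Δ(Σ) (on 8 rays):

  {2,5}:  v_{2} + v_{5} = v_{0} + 2·v_{3} ; sig = (2; 1,2)
  {1,5,6}:  v_{1} + v_{5} + v_{6} = v_{3} ; sig = (3; 1)
  {2,4,7}:  v_{2} + v_{4} + v_{7} = v_{1} + v_{6} ; sig = (3; 1,1)
  {0,3,4,7}:  v_{0} + v_{3} + v_{4} + v_{7} = 0 ; sig = (4; —)
  {0,1,3,6}:  v_{0} + v_{1} + v_{3} + v_{6} = v_{2} ; sig = (4; 1)

so the primitive-relation signature multiset is
{ (2; 1,2),  (3; 1),  (3; 1,1),  (4; —),  (4; 1) }


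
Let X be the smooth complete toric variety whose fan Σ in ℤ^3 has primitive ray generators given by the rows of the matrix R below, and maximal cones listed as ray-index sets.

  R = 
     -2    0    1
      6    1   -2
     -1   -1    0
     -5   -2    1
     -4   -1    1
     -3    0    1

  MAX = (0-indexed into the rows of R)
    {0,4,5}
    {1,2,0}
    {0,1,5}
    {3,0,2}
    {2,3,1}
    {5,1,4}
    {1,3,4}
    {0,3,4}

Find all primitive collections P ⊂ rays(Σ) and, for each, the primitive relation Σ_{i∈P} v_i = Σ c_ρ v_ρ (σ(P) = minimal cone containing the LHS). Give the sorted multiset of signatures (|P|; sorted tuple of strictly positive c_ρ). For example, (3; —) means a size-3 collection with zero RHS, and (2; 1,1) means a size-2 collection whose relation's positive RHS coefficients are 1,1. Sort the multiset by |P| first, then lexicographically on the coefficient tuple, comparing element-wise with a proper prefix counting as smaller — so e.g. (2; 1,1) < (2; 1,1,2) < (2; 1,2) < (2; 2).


Primitive collections (5):

  {2,4}:  v_{2} + v_{4} = v_{3} ; sig = (2; 1)
  {2,5}:  v_{2} + v_{5} = v_{4} ; sig = (2; 1)
  {3,5}:  v_{3} + v_{5} = 2·v_{4} ; sig = (2; 2)
  {0,1,4}:  v_{0} + v_{1} + v_{4} = 0 ; sig = (3; —)
  {0,1,3}:  v_{0} + v_{1} + v_{3} = v_{2} ; sig = (3; 1)

Hence PRS(X_Σ) =
{ (2; 1) ×2,  (2; 2),  (3; —),  (3; 1) }


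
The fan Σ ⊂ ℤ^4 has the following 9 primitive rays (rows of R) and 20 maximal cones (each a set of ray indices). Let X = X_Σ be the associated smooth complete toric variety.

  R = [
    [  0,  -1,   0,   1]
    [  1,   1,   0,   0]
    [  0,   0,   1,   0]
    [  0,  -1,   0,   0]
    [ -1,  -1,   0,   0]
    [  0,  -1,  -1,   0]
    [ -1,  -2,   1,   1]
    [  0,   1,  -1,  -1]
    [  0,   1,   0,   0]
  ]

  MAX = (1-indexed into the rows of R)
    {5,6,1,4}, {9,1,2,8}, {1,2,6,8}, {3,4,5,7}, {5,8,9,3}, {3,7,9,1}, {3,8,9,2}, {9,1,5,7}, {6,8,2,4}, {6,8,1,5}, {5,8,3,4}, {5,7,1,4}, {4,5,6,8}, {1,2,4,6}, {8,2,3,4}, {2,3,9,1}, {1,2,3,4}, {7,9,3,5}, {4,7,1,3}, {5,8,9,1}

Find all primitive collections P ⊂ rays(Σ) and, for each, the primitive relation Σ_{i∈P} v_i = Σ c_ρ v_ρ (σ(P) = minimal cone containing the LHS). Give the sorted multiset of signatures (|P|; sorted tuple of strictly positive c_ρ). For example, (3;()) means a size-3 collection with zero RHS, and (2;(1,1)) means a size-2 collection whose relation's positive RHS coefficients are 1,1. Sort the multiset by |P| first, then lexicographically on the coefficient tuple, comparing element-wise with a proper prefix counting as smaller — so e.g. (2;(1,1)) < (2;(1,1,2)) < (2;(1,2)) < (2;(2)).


|primitive collections| = 10. Relations:

  {2,5}:  v_{2} + v_{5} = 0 ; sig = (2;())
  {4,9}:  v_{4} + v_{9} = 0 ; sig = (2;())
  {3,6}:  v_{3} + v_{6} = v_{4} ; sig = (2;(1))
  {7,8}:  v_{7} + v_{8} = v_{5} ; sig = (2;(1))
  {2,7}:  v_{2} + v_{7} = v_{1} + v_{3} ; sig = (2;(1,1))
  {6,9}:  v_{6} + v_{9} = v_{1} + v_{8} ; sig = (2;(1,1))
  {6,7}:  v_{6} + v_{7} = v_{1} + v_{4} + v_{5} ; sig = (2;(1,1,1))
  {1,3,8}:  v_{1} + v_{3} + v_{8} = 0 ; sig = (3;())
  {1,3,5}:  v_{1} + v_{3} + v_{5} = v_{7} ; sig = (3;(1))
  {1,4,8}:  v_{1} + v_{4} + v_{8} = v_{6} ; sig = (3;(1))

Sorted signature multiset PRS(X):
{ (2;()) ×2,  (2;(1)) ×2,  (2;(1,1)) ×2,  (2;(1,1,1)),  (3;()),  (3;(1)) ×2 }


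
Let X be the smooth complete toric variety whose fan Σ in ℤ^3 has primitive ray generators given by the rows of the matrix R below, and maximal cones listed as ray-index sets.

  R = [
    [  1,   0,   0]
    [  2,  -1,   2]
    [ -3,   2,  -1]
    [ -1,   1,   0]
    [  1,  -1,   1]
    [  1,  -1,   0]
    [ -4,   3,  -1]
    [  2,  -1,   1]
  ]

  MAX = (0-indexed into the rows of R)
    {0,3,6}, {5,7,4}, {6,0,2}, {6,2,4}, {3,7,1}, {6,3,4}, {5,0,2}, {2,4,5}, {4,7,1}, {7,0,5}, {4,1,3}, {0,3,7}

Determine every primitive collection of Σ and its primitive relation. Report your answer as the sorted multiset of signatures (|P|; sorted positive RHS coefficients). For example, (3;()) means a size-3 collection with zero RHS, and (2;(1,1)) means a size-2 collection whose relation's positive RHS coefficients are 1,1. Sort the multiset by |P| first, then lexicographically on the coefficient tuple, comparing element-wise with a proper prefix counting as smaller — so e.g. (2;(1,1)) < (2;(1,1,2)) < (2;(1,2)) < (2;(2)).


11 collections generate NE(X_Σ); each relation:

  • {3,5}:  v_{3} + v_{5} = 0  ⇒ sig = (2;())
  • {0,4}:  v_{0} + v_{4} = v_{7}  ⇒ sig = (2;(1))
  • {2,3}:  v_{2} + v_{3} = v_{6}  ⇒ sig = (2;(1))
  • {2,7}:  v_{2} + v_{7} = v_{3}  ⇒ sig = (2;(1))
  • {5,6}:  v_{5} + v_{6} = v_{2}  ⇒ sig = (2;(1))
  • {1,5}:  v_{1} + v_{5} = v_{4} + v_{7}  ⇒ sig = (2;(1,1))
  • {0,1}:  v_{0} + v_{1} = v_{3} + 2·v_{7}  ⇒ sig = (2;(1,2))
  • {1,2}:  v_{1} + v_{2} = 2·v_{3} + v_{4}  ⇒ sig = (2;(1,2))
  • {1,6}:  v_{1} + v_{6} = 3·v_{3} + v_{4}  ⇒ sig = (2;(1,3))
  • {6,7}:  v_{6} + v_{7} = 2·v_{3}  ⇒ sig = (2;(2))
  • {3,4,7}:  v_{3} + v_{4} + v_{7} = v_{1}  ⇒ sig = (3;(1))

Hence PRS(X_Σ) =
{ (2;()),  (2;(1)) ×4,  (2;(1,1)),  (2;(1,2)) ×2,  (2;(1,3)),  (2;(2)),  (3;(1)) }


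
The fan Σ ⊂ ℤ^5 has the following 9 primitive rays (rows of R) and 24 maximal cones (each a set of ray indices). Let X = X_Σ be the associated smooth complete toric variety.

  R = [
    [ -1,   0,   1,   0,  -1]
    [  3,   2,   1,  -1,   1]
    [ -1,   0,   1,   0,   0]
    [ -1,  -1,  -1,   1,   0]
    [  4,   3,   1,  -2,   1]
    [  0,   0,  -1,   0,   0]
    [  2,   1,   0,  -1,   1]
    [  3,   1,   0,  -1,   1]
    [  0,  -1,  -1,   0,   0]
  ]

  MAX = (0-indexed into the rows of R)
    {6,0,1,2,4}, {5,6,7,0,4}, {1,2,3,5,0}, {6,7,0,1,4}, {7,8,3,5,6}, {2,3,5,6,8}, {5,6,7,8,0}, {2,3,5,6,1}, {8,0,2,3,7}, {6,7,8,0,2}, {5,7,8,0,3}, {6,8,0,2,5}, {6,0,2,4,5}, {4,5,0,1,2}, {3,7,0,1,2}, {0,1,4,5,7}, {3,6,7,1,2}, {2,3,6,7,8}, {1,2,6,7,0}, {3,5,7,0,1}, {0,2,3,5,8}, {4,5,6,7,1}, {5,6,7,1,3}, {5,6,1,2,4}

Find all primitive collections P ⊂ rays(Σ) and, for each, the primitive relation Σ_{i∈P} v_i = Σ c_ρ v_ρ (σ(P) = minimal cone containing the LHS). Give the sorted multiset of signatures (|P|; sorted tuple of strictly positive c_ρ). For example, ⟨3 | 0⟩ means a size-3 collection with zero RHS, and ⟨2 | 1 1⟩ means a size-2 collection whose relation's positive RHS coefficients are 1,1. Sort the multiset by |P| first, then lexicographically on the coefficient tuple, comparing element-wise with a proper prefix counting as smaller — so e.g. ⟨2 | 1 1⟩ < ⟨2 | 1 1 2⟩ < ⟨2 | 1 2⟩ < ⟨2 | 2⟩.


7 minimal non-faces of Δ(Σ) (on 9 rays):

  P={1,8}:  v_{1} + v_{8} = v_{7}  ⇒ sig = ⟨2 | 1⟩
  P={3,4}:  v_{3} + v_{4} = v_{1} + v_{5}  ⇒ sig = ⟨2 | 1 1⟩
  P={4,8}:  v_{4} + v_{8} = v_{0} + v_{5} + v_{6} + v_{7}  ⇒ sig = ⟨2 | 1 1 1 1⟩
  P={0,3,6}:  v_{0} + v_{3} + v_{6} = 0  ⇒ sig = ⟨3 | 0⟩
  P={2,5,7}:  v_{2} + v_{5} + v_{7} = v_{6}  ⇒ sig = ⟨3 | 1⟩
  P={2,4,7}:  v_{2} + v_{4} + v_{7} = v_{0} + v_{1} + 2·v_{6}  ⇒ sig = ⟨3 | 1 1 2⟩
  P={0,1,5,6}:  v_{0} + v_{1} + v_{5} + v_{6} = v_{4}  ⇒ sig = ⟨4 | 1⟩

so the primitive-relation signature multiset is
    ⟨2 | 1⟩
    ⟨2 | 1 1⟩
    ⟨2 | 1 1 1 1⟩
    ⟨3 | 0⟩
    ⟨3 | 1⟩
    ⟨3 | 1 1 2⟩
    ⟨4 | 1⟩


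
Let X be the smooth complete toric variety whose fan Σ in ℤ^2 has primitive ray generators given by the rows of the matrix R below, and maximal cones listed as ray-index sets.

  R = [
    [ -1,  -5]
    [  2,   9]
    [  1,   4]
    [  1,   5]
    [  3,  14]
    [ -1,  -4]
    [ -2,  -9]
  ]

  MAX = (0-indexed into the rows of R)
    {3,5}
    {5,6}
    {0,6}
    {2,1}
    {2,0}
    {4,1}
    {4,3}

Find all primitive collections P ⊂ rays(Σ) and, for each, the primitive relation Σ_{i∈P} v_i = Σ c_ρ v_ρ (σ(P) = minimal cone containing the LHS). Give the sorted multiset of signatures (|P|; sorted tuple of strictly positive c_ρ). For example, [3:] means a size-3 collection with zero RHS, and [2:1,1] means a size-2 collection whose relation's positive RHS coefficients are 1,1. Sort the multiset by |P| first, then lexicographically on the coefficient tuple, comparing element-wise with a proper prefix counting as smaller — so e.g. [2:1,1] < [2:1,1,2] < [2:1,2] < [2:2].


14 collections generate NE(X_Σ); each relation:

  P = {0,3}:  v_{0} + v_{3} = 0  ⟹  sig = [2:]
  P = {1,6}:  v_{1} + v_{6} = 0  ⟹  sig = [2:]
  P = {2,5}:  v_{2} + v_{5} = 0  ⟹  sig = [2:]
  P = {0,1}:  v_{0} + v_{1} = v_{2}  ⟹  sig = [2:1]
  P = {0,4}:  v_{0} + v_{4} = v_{1}  ⟹  sig = [2:1]
  P = {0,5}:  v_{0} + v_{5} = v_{6}  ⟹  sig = [2:1]
  P = {1,3}:  v_{1} + v_{3} = v_{4}  ⟹  sig = [2:1]
  P = {1,5}:  v_{1} + v_{5} = v_{3}  ⟹  sig = [2:1]
  P = {2,3}:  v_{2} + v_{3} = v_{1}  ⟹  sig = [2:1]
  P = {2,6}:  v_{2} + v_{6} = v_{0}  ⟹  sig = [2:1]
  P = {3,6}:  v_{3} + v_{6} = v_{5}  ⟹  sig = [2:1]
  P = {4,6}:  v_{4} + v_{6} = v_{3}  ⟹  sig = [2:1]
  P = {2,4}:  v_{2} + v_{4} = 2·v_{1}  ⟹  sig = [2:2]
  P = {4,5}:  v_{4} + v_{5} = 2·v_{3}  ⟹  sig = [2:2]

Sorted signature multiset PRS(X):
    [2:]
    [2:]
    [2:]
    [2:1]
    [2:1]
    [2:1]
    [2:1]
    [2:1]
    [2:1]
    [2:1]
    [2:1]
    [2:1]
    [2:2]
    [2:2]


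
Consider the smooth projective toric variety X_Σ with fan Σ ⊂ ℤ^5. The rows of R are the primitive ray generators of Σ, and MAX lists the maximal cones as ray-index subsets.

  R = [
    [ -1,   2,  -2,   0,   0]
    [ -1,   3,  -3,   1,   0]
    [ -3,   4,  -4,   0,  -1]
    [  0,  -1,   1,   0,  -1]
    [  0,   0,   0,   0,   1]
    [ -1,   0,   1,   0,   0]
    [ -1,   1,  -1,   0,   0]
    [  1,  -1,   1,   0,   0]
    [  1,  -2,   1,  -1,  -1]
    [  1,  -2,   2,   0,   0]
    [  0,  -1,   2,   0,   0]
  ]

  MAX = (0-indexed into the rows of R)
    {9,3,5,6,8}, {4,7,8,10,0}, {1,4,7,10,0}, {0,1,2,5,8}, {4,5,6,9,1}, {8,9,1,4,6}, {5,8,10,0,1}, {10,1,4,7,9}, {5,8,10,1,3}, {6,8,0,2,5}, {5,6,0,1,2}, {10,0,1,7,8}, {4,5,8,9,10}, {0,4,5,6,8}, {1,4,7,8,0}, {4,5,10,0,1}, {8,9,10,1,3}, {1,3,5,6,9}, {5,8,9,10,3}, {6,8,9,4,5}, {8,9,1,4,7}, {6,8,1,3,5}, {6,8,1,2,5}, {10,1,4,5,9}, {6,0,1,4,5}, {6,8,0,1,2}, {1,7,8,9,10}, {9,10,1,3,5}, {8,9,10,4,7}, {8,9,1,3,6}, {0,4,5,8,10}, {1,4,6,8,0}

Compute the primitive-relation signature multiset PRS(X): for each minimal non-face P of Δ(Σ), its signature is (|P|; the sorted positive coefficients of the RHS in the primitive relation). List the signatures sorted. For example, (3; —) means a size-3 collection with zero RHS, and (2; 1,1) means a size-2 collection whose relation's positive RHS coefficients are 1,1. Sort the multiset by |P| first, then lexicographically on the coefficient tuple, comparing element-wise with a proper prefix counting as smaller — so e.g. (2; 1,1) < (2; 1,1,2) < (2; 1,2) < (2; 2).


Minimal non-faces — 16 found among 11 rays, 32 max cones:

  {0,9}:  v_{0} + v_{9} = 0 — sig = (2; —)
  {6,7}:  v_{6} + v_{7} = 0 — sig = (2; —)
  {5,7}:  v_{5} + v_{7} = v_{10} — sig = (2; 1)
  {6,10}:  v_{6} + v_{10} = v_{5} — sig = (2; 1)
  {3,4}:  v_{3} + v_{4} = v_{6} + v_{9} — sig = (2; 1,1)
  {0,3}:  v_{0} + v_{3} = v_{1} + v_{5} + v_{8} — sig = (2; 1,1,1)
  {2,7}:  v_{2} + v_{7} = v_{0} + v_{1} + v_{5} + v_{8} — sig = (2; 1,1,1,1)
  {2,9}:  v_{2} + v_{9} = v_{1} + v_{5} + v_{6} + v_{8} — sig = (2; 1,1,1,1)
  {3,7}:  v_{3} + v_{7} = v_{1} + v_{8} + v_{9} + v_{10} — sig = (2; 1,1,1,1)
  {2,10}:  v_{2} + v_{10} = v_{0} + v_{1} + 2·v_{5} + v_{8} — sig = (2; 1,1,1,2)
  {2,4}:  v_{2} + v_{4} = v_{0} + 2·v_{6} — sig = (2; 1,2)
  {2,3}:  v_{2} + v_{3} = 2·v_{1} + 2·v_{5} + v_{6} + 2·v_{8} — sig = (2; 1,2,2,2)
  {1,4,8,10}:  v_{1} + v_{4} + v_{8} + v_{10} = 0 — sig = (4; —)
  {1,4,5,8}:  v_{1} + v_{4} + v_{5} + v_{8} = v_{6} — sig = (4; 1)
  {1,5,8,9}:  v_{1} + v_{5} + v_{8} + v_{9} = v_{3} — sig = (4; 1)
  {0,1,5,6,8}:  v_{0} + v_{1} + v_{5} + v_{6} + v_{8} = v_{2} — sig = (5; 1)

so the primitive-relation signature multiset is
{ (2; —) ×2,  (2; 1) ×2,  (2; 1,1),  (2; 1,1,1),  (2; 1,1,1,1) ×3,  (2; 1,1,1,2),  (2; 1,2),  (2; 1,2,2,2),  (4; —),  (4; 1) ×2,  (5; 1) }


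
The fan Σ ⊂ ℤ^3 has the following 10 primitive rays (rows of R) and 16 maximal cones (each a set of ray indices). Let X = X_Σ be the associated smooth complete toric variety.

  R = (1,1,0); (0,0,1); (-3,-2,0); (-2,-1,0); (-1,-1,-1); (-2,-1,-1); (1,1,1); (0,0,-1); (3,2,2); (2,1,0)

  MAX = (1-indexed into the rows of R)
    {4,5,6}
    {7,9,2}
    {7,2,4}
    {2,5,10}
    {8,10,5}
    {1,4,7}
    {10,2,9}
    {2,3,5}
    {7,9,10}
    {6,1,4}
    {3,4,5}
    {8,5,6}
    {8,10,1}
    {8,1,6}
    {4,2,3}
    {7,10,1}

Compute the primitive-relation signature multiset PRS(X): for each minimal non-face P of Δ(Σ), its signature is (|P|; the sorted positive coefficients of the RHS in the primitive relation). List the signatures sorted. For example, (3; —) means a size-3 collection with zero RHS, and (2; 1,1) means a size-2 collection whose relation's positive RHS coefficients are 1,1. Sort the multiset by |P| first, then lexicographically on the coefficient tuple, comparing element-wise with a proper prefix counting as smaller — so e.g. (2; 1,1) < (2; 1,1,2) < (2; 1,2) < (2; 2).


23 minimal non-faces of Δ(Σ) (on 10 rays):

  P={2,8}:  v_{2} + v_{8} = 0  so sig = (2; —)
  P={4,10}:  v_{4} + v_{10} = 0  so sig = (2; —)
  P={5,7}:  v_{5} + v_{7} = 0  so sig = (2; —)
  P={1,2}:  v_{1} + v_{2} = v_{7}  so sig = (2; 1)
  P={1,3}:  v_{1} + v_{3} = v_{4}  so sig = (2; 1)
  P={1,5}:  v_{1} + v_{5} = v_{8}  so sig = (2; 1)
  P={2,6}:  v_{2} + v_{6} = v_{4}  so sig = (2; 1)
  P={4,8}:  v_{4} + v_{8} = v_{6}  so sig = (2; 1)
  P={6,9}:  v_{6} + v_{9} = v_{7}  so sig = (2; 1)
  P={6,10}:  v_{6} + v_{10} = v_{8}  so sig = (2; 1)
  P={7,8}:  v_{7} + v_{8} = v_{1}  so sig = (2; 1)
  P={3,7}:  v_{3} + v_{7} = v_{2} + v_{4}  so sig = (2; 1,1)
  P={3,8}:  v_{3} + v_{8} = v_{4} + v_{5}  so sig = (2; 1,1)
  P={3,10}:  v_{3} + v_{10} = v_{2} + v_{5}  so sig = (2; 1,1)
  P={4,9}:  v_{4} + v_{9} = v_{2} + v_{7}  so sig = (2; 1,1)
  P={5,9}:  v_{5} + v_{9} = v_{2} + v_{10}  so sig = (2; 1,1)
  P={6,7}:  v_{6} + v_{7} = v_{1} + v_{4}  so sig = (2; 1,1)
  P={8,9}:  v_{8} + v_{9} = v_{7} + v_{10}  so sig = (2; 1,1)
  P={1,9}:  v_{1} + v_{9} = 2·v_{7} + v_{10}  so sig = (2; 1,2)
  P={3,6}:  v_{3} + v_{6} = 2·v_{4} + v_{5}  so sig = (2; 1,2)
  P={3,9}:  v_{3} + v_{9} = 2·v_{2}  so sig = (2; 2)
  P={2,4,5}:  v_{2} + v_{4} + v_{5} = v_{3}  so sig = (3; 1)
  P={2,7,10}:  v_{2} + v_{7} + v_{10} = v_{9}  so sig = (3; 1)

Sorted signature multiset PRS(X):
    (2; —)
    (2; —)
    (2; —)
    (2; 1)
    (2; 1)
    (2; 1)
    (2; 1)
    (2; 1)
    (2; 1)
    (2; 1)
    (2; 1)
    (2; 1,1)
    (2; 1,1)
    (2; 1,1)
    (2; 1,1)
    (2; 1,1)
    (2; 1,1)
    (2; 1,1)
    (2; 1,2)
    (2; 1,2)
    (2; 2)
    (3; 1)
    (3; 1)
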